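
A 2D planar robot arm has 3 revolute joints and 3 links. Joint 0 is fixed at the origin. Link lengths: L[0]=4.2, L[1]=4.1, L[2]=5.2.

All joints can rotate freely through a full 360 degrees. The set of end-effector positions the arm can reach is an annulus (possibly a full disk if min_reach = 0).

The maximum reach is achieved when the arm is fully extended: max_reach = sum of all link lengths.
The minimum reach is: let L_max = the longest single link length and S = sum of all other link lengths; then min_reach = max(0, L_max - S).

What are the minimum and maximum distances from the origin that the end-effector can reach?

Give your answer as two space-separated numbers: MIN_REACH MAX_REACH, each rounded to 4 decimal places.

Link lengths: [4.2, 4.1, 5.2]
max_reach = 4.2 + 4.1 + 5.2 = 13.5
L_max = max([4.2, 4.1, 5.2]) = 5.2
S (sum of others) = 13.5 - 5.2 = 8.3
min_reach = max(0, 5.2 - 8.3) = max(0, -3.1) = 0

Answer: 0.0000 13.5000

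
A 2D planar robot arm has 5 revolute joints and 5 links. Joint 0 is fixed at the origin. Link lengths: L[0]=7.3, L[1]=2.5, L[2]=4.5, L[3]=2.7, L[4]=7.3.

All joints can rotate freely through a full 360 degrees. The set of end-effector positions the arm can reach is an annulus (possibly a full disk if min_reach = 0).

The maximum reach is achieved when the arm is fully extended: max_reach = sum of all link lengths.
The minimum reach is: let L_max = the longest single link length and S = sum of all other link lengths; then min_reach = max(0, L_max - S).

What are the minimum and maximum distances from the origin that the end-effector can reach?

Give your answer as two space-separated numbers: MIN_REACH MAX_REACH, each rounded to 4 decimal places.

Link lengths: [7.3, 2.5, 4.5, 2.7, 7.3]
max_reach = 7.3 + 2.5 + 4.5 + 2.7 + 7.3 = 24.3
L_max = max([7.3, 2.5, 4.5, 2.7, 7.3]) = 7.3
S (sum of others) = 24.3 - 7.3 = 17
min_reach = max(0, 7.3 - 17) = max(0, -9.7) = 0

Answer: 0.0000 24.3000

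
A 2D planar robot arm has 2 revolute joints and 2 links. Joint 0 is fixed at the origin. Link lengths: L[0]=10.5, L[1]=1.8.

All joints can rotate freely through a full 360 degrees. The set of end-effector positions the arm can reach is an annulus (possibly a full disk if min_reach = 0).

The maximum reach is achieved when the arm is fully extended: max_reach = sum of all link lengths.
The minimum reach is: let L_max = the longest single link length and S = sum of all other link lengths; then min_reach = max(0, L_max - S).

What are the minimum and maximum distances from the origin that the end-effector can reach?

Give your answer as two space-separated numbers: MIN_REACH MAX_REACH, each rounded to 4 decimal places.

Link lengths: [10.5, 1.8]
max_reach = 10.5 + 1.8 = 12.3
L_max = max([10.5, 1.8]) = 10.5
S (sum of others) = 12.3 - 10.5 = 1.8
min_reach = max(0, 10.5 - 1.8) = max(0, 8.7) = 8.7

Answer: 8.7000 12.3000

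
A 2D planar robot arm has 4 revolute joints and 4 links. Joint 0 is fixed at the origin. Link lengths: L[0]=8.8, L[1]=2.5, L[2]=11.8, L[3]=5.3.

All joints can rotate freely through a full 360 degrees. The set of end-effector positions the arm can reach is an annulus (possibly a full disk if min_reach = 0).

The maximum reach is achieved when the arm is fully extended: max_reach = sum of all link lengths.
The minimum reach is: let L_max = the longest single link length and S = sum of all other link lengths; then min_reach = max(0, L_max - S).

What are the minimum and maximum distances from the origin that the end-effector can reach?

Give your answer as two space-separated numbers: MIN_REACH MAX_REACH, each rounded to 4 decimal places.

Answer: 0.0000 28.4000

Derivation:
Link lengths: [8.8, 2.5, 11.8, 5.3]
max_reach = 8.8 + 2.5 + 11.8 + 5.3 = 28.4
L_max = max([8.8, 2.5, 11.8, 5.3]) = 11.8
S (sum of others) = 28.4 - 11.8 = 16.6
min_reach = max(0, 11.8 - 16.6) = max(0, -4.8) = 0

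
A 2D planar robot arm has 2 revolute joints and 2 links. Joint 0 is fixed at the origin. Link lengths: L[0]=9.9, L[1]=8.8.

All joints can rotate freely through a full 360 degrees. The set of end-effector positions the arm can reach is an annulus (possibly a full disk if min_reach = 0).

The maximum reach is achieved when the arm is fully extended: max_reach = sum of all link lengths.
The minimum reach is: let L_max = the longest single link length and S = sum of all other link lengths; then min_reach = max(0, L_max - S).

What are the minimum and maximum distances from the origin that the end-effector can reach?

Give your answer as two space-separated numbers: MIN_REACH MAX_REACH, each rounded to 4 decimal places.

Link lengths: [9.9, 8.8]
max_reach = 9.9 + 8.8 = 18.7
L_max = max([9.9, 8.8]) = 9.9
S (sum of others) = 18.7 - 9.9 = 8.8
min_reach = max(0, 9.9 - 8.8) = max(0, 1.1) = 1.1

Answer: 1.1000 18.7000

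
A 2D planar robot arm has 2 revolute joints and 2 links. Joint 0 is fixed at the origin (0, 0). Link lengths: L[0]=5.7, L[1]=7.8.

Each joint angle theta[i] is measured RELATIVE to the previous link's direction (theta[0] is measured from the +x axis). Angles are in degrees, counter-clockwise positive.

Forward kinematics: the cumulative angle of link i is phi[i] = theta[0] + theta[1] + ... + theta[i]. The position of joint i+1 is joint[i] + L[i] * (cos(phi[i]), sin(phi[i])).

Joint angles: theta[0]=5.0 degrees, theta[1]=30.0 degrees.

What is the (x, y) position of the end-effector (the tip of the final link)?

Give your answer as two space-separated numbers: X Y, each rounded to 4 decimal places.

joint[0] = (0.0000, 0.0000)  (base)
link 0: phi[0] = 5 = 5 deg
  cos(5 deg) = 0.9962, sin(5 deg) = 0.0872
  joint[1] = (0.0000, 0.0000) + 5.7 * (0.9962, 0.0872) = (0.0000 + 5.6783, 0.0000 + 0.4968) = (5.6783, 0.4968)
link 1: phi[1] = 5 + 30 = 35 deg
  cos(35 deg) = 0.8192, sin(35 deg) = 0.5736
  joint[2] = (5.6783, 0.4968) + 7.8 * (0.8192, 0.5736) = (5.6783 + 6.3894, 0.4968 + 4.4739) = (12.0677, 4.9707)
End effector: (12.0677, 4.9707)

Answer: 12.0677 4.9707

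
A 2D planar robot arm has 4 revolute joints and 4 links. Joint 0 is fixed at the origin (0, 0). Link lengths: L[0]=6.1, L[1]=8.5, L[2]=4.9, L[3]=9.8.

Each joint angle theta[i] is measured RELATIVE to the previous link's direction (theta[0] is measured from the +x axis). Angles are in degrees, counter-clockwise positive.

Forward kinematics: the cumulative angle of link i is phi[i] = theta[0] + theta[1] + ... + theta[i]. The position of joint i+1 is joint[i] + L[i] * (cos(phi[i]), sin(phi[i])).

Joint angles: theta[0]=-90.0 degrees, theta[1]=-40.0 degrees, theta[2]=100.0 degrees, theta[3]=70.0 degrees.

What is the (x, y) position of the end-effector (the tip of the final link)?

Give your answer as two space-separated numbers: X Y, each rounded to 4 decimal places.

Answer: 6.2871 -8.7621

Derivation:
joint[0] = (0.0000, 0.0000)  (base)
link 0: phi[0] = -90 = -90 deg
  cos(-90 deg) = 0.0000, sin(-90 deg) = -1.0000
  joint[1] = (0.0000, 0.0000) + 6.1 * (0.0000, -1.0000) = (0.0000 + 0.0000, 0.0000 + -6.1000) = (0.0000, -6.1000)
link 1: phi[1] = -90 + -40 = -130 deg
  cos(-130 deg) = -0.6428, sin(-130 deg) = -0.7660
  joint[2] = (0.0000, -6.1000) + 8.5 * (-0.6428, -0.7660) = (0.0000 + -5.4637, -6.1000 + -6.5114) = (-5.4637, -12.6114)
link 2: phi[2] = -90 + -40 + 100 = -30 deg
  cos(-30 deg) = 0.8660, sin(-30 deg) = -0.5000
  joint[3] = (-5.4637, -12.6114) + 4.9 * (0.8660, -0.5000) = (-5.4637 + 4.2435, -12.6114 + -2.4500) = (-1.2202, -15.0614)
link 3: phi[3] = -90 + -40 + 100 + 70 = 40 deg
  cos(40 deg) = 0.7660, sin(40 deg) = 0.6428
  joint[4] = (-1.2202, -15.0614) + 9.8 * (0.7660, 0.6428) = (-1.2202 + 7.5072, -15.0614 + 6.2993) = (6.2871, -8.7621)
End effector: (6.2871, -8.7621)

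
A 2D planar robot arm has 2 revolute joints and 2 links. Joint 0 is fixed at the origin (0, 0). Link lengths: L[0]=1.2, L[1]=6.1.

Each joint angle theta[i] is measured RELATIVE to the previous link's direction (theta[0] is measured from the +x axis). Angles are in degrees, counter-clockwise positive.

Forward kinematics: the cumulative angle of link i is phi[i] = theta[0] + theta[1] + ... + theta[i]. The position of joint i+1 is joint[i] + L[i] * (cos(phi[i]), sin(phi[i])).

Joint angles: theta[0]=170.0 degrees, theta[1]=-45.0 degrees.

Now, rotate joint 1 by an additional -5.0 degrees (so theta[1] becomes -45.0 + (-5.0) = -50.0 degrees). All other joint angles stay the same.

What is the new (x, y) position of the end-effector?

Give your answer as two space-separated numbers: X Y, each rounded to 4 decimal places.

joint[0] = (0.0000, 0.0000)  (base)
link 0: phi[0] = 170 = 170 deg
  cos(170 deg) = -0.9848, sin(170 deg) = 0.1736
  joint[1] = (0.0000, 0.0000) + 1.2 * (-0.9848, 0.1736) = (0.0000 + -1.1818, 0.0000 + 0.2084) = (-1.1818, 0.2084)
link 1: phi[1] = 170 + -50 = 120 deg
  cos(120 deg) = -0.5000, sin(120 deg) = 0.8660
  joint[2] = (-1.1818, 0.2084) + 6.1 * (-0.5000, 0.8660) = (-1.1818 + -3.0500, 0.2084 + 5.2828) = (-4.2318, 5.4911)
End effector: (-4.2318, 5.4911)

Answer: -4.2318 5.4911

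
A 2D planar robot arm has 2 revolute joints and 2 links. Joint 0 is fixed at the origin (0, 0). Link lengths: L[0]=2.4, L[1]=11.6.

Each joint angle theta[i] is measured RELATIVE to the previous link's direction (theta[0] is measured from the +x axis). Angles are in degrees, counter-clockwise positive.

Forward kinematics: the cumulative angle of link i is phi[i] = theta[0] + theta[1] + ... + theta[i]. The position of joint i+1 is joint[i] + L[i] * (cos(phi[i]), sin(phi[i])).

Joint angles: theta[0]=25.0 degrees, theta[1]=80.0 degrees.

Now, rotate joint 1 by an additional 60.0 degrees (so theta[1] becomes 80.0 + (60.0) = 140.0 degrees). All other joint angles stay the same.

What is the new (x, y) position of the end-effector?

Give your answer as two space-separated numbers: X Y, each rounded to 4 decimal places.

Answer: -9.0296 4.0166

Derivation:
joint[0] = (0.0000, 0.0000)  (base)
link 0: phi[0] = 25 = 25 deg
  cos(25 deg) = 0.9063, sin(25 deg) = 0.4226
  joint[1] = (0.0000, 0.0000) + 2.4 * (0.9063, 0.4226) = (0.0000 + 2.1751, 0.0000 + 1.0143) = (2.1751, 1.0143)
link 1: phi[1] = 25 + 140 = 165 deg
  cos(165 deg) = -0.9659, sin(165 deg) = 0.2588
  joint[2] = (2.1751, 1.0143) + 11.6 * (-0.9659, 0.2588) = (2.1751 + -11.2047, 1.0143 + 3.0023) = (-9.0296, 4.0166)
End effector: (-9.0296, 4.0166)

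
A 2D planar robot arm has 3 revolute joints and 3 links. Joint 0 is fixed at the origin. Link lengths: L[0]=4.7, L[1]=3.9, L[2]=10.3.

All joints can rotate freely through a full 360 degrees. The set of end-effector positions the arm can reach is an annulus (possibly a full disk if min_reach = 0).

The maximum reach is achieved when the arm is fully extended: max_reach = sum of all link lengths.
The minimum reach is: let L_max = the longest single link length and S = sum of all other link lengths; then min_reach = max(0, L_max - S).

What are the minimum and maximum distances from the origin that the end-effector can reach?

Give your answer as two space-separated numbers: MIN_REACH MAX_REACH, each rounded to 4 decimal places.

Link lengths: [4.7, 3.9, 10.3]
max_reach = 4.7 + 3.9 + 10.3 = 18.9
L_max = max([4.7, 3.9, 10.3]) = 10.3
S (sum of others) = 18.9 - 10.3 = 8.6
min_reach = max(0, 10.3 - 8.6) = max(0, 1.7) = 1.7

Answer: 1.7000 18.9000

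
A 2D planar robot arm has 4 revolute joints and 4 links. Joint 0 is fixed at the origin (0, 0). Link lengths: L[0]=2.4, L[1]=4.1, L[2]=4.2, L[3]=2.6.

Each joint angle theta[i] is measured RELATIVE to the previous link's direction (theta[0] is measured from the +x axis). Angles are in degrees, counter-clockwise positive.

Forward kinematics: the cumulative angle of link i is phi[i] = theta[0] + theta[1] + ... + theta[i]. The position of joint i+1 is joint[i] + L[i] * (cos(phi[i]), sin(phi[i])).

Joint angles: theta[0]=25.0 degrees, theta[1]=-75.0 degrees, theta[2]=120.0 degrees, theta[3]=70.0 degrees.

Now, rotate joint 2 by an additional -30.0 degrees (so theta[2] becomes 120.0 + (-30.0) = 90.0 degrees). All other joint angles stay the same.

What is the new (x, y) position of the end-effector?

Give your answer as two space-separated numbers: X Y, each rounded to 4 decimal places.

Answer: 7.1387 3.0164

Derivation:
joint[0] = (0.0000, 0.0000)  (base)
link 0: phi[0] = 25 = 25 deg
  cos(25 deg) = 0.9063, sin(25 deg) = 0.4226
  joint[1] = (0.0000, 0.0000) + 2.4 * (0.9063, 0.4226) = (0.0000 + 2.1751, 0.0000 + 1.0143) = (2.1751, 1.0143)
link 1: phi[1] = 25 + -75 = -50 deg
  cos(-50 deg) = 0.6428, sin(-50 deg) = -0.7660
  joint[2] = (2.1751, 1.0143) + 4.1 * (0.6428, -0.7660) = (2.1751 + 2.6354, 1.0143 + -3.1408) = (4.8106, -2.1265)
link 2: phi[2] = 25 + -75 + 90 = 40 deg
  cos(40 deg) = 0.7660, sin(40 deg) = 0.6428
  joint[3] = (4.8106, -2.1265) + 4.2 * (0.7660, 0.6428) = (4.8106 + 3.2174, -2.1265 + 2.6997) = (8.0280, 0.5732)
link 3: phi[3] = 25 + -75 + 90 + 70 = 110 deg
  cos(110 deg) = -0.3420, sin(110 deg) = 0.9397
  joint[4] = (8.0280, 0.5732) + 2.6 * (-0.3420, 0.9397) = (8.0280 + -0.8893, 0.5732 + 2.4432) = (7.1387, 3.0164)
End effector: (7.1387, 3.0164)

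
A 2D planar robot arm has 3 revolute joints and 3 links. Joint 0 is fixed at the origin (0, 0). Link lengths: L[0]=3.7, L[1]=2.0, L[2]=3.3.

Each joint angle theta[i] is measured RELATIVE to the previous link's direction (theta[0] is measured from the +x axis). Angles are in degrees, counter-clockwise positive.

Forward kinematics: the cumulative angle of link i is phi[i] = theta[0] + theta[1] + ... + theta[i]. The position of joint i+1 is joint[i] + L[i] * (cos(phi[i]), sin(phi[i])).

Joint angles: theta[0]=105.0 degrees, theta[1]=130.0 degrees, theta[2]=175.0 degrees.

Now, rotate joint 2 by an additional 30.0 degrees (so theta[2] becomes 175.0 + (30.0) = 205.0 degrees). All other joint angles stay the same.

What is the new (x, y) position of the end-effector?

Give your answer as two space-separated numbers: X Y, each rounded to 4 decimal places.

joint[0] = (0.0000, 0.0000)  (base)
link 0: phi[0] = 105 = 105 deg
  cos(105 deg) = -0.2588, sin(105 deg) = 0.9659
  joint[1] = (0.0000, 0.0000) + 3.7 * (-0.2588, 0.9659) = (0.0000 + -0.9576, 0.0000 + 3.5739) = (-0.9576, 3.5739)
link 1: phi[1] = 105 + 130 = 235 deg
  cos(235 deg) = -0.5736, sin(235 deg) = -0.8192
  joint[2] = (-0.9576, 3.5739) + 2 * (-0.5736, -0.8192) = (-0.9576 + -1.1472, 3.5739 + -1.6383) = (-2.1048, 1.9356)
link 2: phi[2] = 105 + 130 + 205 = 440 deg
  cos(440 deg) = 0.1736, sin(440 deg) = 0.9848
  joint[3] = (-2.1048, 1.9356) + 3.3 * (0.1736, 0.9848) = (-2.1048 + 0.5730, 1.9356 + 3.2499) = (-1.5317, 5.1855)
End effector: (-1.5317, 5.1855)

Answer: -1.5317 5.1855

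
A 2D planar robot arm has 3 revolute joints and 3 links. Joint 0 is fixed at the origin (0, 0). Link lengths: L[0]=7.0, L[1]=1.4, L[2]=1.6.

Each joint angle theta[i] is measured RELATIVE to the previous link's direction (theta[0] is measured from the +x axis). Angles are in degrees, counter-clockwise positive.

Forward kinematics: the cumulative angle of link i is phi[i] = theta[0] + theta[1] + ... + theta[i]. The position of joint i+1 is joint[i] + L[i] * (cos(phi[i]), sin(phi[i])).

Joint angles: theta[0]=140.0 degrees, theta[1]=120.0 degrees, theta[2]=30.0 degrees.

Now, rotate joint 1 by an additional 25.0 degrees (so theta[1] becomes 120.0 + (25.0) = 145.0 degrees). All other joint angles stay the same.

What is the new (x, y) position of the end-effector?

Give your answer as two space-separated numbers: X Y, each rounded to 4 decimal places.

Answer: -3.8686 2.0158

Derivation:
joint[0] = (0.0000, 0.0000)  (base)
link 0: phi[0] = 140 = 140 deg
  cos(140 deg) = -0.7660, sin(140 deg) = 0.6428
  joint[1] = (0.0000, 0.0000) + 7 * (-0.7660, 0.6428) = (0.0000 + -5.3623, 0.0000 + 4.4995) = (-5.3623, 4.4995)
link 1: phi[1] = 140 + 145 = 285 deg
  cos(285 deg) = 0.2588, sin(285 deg) = -0.9659
  joint[2] = (-5.3623, 4.4995) + 1.4 * (0.2588, -0.9659) = (-5.3623 + 0.3623, 4.4995 + -1.3523) = (-5.0000, 3.1472)
link 2: phi[2] = 140 + 145 + 30 = 315 deg
  cos(315 deg) = 0.7071, sin(315 deg) = -0.7071
  joint[3] = (-5.0000, 3.1472) + 1.6 * (0.7071, -0.7071) = (-5.0000 + 1.1314, 3.1472 + -1.1314) = (-3.8686, 2.0158)
End effector: (-3.8686, 2.0158)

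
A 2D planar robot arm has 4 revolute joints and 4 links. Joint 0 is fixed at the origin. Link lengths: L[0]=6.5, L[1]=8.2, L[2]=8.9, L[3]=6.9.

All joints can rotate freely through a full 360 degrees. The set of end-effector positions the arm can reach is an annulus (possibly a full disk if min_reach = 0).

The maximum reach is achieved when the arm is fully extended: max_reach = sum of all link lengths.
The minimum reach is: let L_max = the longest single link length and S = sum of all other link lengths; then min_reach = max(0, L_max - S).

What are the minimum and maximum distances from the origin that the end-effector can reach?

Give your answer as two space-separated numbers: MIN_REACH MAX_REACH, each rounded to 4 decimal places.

Link lengths: [6.5, 8.2, 8.9, 6.9]
max_reach = 6.5 + 8.2 + 8.9 + 6.9 = 30.5
L_max = max([6.5, 8.2, 8.9, 6.9]) = 8.9
S (sum of others) = 30.5 - 8.9 = 21.6
min_reach = max(0, 8.9 - 21.6) = max(0, -12.7) = 0

Answer: 0.0000 30.5000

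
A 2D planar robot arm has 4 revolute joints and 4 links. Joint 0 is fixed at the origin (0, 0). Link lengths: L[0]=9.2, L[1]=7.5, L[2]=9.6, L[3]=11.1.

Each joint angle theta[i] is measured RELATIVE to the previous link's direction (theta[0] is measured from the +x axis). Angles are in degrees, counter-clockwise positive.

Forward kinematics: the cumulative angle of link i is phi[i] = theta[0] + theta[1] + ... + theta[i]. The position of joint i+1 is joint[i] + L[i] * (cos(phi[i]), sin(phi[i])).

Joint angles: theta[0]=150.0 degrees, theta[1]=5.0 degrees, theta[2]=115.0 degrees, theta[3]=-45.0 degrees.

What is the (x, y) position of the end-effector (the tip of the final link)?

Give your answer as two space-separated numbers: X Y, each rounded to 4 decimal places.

joint[0] = (0.0000, 0.0000)  (base)
link 0: phi[0] = 150 = 150 deg
  cos(150 deg) = -0.8660, sin(150 deg) = 0.5000
  joint[1] = (0.0000, 0.0000) + 9.2 * (-0.8660, 0.5000) = (0.0000 + -7.9674, 0.0000 + 4.6000) = (-7.9674, 4.6000)
link 1: phi[1] = 150 + 5 = 155 deg
  cos(155 deg) = -0.9063, sin(155 deg) = 0.4226
  joint[2] = (-7.9674, 4.6000) + 7.5 * (-0.9063, 0.4226) = (-7.9674 + -6.7973, 4.6000 + 3.1696) = (-14.7647, 7.7696)
link 2: phi[2] = 150 + 5 + 115 = 270 deg
  cos(270 deg) = -0.0000, sin(270 deg) = -1.0000
  joint[3] = (-14.7647, 7.7696) + 9.6 * (-0.0000, -1.0000) = (-14.7647 + -0.0000, 7.7696 + -9.6000) = (-14.7647, -1.8304)
link 3: phi[3] = 150 + 5 + 115 + -45 = 225 deg
  cos(225 deg) = -0.7071, sin(225 deg) = -0.7071
  joint[4] = (-14.7647, -1.8304) + 11.1 * (-0.7071, -0.7071) = (-14.7647 + -7.8489, -1.8304 + -7.8489) = (-22.6136, -9.6792)
End effector: (-22.6136, -9.6792)

Answer: -22.6136 -9.6792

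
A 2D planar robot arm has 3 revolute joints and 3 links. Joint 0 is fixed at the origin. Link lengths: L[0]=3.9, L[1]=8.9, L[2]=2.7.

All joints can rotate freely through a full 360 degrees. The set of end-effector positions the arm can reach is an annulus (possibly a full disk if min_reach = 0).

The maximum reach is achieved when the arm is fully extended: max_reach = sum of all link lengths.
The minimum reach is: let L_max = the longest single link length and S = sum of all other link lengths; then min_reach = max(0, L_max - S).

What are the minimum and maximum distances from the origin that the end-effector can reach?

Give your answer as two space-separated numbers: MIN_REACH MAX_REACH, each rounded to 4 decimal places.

Answer: 2.3000 15.5000

Derivation:
Link lengths: [3.9, 8.9, 2.7]
max_reach = 3.9 + 8.9 + 2.7 = 15.5
L_max = max([3.9, 8.9, 2.7]) = 8.9
S (sum of others) = 15.5 - 8.9 = 6.6
min_reach = max(0, 8.9 - 6.6) = max(0, 2.3) = 2.3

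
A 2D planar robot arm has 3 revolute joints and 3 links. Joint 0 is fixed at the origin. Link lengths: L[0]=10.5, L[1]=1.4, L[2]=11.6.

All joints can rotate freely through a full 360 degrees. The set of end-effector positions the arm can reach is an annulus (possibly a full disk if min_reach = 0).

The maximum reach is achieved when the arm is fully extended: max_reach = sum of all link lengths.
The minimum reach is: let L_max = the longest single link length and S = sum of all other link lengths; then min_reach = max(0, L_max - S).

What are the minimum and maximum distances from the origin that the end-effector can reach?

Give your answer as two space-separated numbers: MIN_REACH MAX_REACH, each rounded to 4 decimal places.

Answer: 0.0000 23.5000

Derivation:
Link lengths: [10.5, 1.4, 11.6]
max_reach = 10.5 + 1.4 + 11.6 = 23.5
L_max = max([10.5, 1.4, 11.6]) = 11.6
S (sum of others) = 23.5 - 11.6 = 11.9
min_reach = max(0, 11.6 - 11.9) = max(0, -0.3) = 0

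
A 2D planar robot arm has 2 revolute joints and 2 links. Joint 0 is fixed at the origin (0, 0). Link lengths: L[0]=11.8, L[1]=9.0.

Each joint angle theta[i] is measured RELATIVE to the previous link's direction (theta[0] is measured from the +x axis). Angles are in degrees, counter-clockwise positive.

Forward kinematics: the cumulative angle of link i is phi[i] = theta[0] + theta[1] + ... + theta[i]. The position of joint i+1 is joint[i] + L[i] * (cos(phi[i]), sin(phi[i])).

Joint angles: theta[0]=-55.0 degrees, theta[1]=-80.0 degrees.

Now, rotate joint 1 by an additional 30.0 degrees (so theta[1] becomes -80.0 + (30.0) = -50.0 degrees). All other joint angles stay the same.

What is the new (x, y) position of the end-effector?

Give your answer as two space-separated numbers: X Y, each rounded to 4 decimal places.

Answer: 4.4388 -18.3593

Derivation:
joint[0] = (0.0000, 0.0000)  (base)
link 0: phi[0] = -55 = -55 deg
  cos(-55 deg) = 0.5736, sin(-55 deg) = -0.8192
  joint[1] = (0.0000, 0.0000) + 11.8 * (0.5736, -0.8192) = (0.0000 + 6.7682, 0.0000 + -9.6660) = (6.7682, -9.6660)
link 1: phi[1] = -55 + -50 = -105 deg
  cos(-105 deg) = -0.2588, sin(-105 deg) = -0.9659
  joint[2] = (6.7682, -9.6660) + 9 * (-0.2588, -0.9659) = (6.7682 + -2.3294, -9.6660 + -8.6933) = (4.4388, -18.3593)
End effector: (4.4388, -18.3593)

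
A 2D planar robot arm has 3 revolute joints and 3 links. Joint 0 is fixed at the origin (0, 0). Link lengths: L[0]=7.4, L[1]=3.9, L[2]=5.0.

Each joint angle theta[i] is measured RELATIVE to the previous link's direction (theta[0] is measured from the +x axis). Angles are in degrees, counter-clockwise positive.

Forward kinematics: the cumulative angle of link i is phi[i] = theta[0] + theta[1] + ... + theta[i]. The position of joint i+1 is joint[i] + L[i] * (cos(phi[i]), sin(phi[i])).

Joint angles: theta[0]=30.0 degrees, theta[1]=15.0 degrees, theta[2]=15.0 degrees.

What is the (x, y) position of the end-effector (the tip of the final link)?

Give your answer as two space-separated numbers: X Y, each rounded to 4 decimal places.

joint[0] = (0.0000, 0.0000)  (base)
link 0: phi[0] = 30 = 30 deg
  cos(30 deg) = 0.8660, sin(30 deg) = 0.5000
  joint[1] = (0.0000, 0.0000) + 7.4 * (0.8660, 0.5000) = (0.0000 + 6.4086, 0.0000 + 3.7000) = (6.4086, 3.7000)
link 1: phi[1] = 30 + 15 = 45 deg
  cos(45 deg) = 0.7071, sin(45 deg) = 0.7071
  joint[2] = (6.4086, 3.7000) + 3.9 * (0.7071, 0.7071) = (6.4086 + 2.7577, 3.7000 + 2.7577) = (9.1663, 6.4577)
link 2: phi[2] = 30 + 15 + 15 = 60 deg
  cos(60 deg) = 0.5000, sin(60 deg) = 0.8660
  joint[3] = (9.1663, 6.4577) + 5 * (0.5000, 0.8660) = (9.1663 + 2.5000, 6.4577 + 4.3301) = (11.6663, 10.7878)
End effector: (11.6663, 10.7878)

Answer: 11.6663 10.7878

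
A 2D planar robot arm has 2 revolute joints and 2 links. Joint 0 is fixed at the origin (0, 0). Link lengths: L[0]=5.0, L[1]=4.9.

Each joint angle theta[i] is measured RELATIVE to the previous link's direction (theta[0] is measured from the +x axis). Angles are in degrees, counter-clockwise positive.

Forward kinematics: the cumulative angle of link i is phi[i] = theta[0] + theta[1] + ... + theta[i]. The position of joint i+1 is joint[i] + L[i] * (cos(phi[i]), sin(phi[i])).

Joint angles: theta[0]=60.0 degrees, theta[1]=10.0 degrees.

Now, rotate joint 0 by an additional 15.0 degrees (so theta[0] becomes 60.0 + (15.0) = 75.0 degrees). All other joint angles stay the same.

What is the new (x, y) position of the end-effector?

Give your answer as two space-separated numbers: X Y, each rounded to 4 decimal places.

joint[0] = (0.0000, 0.0000)  (base)
link 0: phi[0] = 75 = 75 deg
  cos(75 deg) = 0.2588, sin(75 deg) = 0.9659
  joint[1] = (0.0000, 0.0000) + 5 * (0.2588, 0.9659) = (0.0000 + 1.2941, 0.0000 + 4.8296) = (1.2941, 4.8296)
link 1: phi[1] = 75 + 10 = 85 deg
  cos(85 deg) = 0.0872, sin(85 deg) = 0.9962
  joint[2] = (1.2941, 4.8296) + 4.9 * (0.0872, 0.9962) = (1.2941 + 0.4271, 4.8296 + 4.8814) = (1.7212, 9.7110)
End effector: (1.7212, 9.7110)

Answer: 1.7212 9.7110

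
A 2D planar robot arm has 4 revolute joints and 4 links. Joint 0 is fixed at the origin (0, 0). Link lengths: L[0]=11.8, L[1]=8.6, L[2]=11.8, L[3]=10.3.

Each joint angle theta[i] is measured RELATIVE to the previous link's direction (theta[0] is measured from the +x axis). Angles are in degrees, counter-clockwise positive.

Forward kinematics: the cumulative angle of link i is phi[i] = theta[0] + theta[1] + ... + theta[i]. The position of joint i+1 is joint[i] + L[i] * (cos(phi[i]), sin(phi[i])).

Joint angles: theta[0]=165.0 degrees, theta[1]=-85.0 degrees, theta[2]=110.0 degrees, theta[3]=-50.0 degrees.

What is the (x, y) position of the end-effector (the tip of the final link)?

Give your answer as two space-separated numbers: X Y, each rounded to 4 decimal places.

joint[0] = (0.0000, 0.0000)  (base)
link 0: phi[0] = 165 = 165 deg
  cos(165 deg) = -0.9659, sin(165 deg) = 0.2588
  joint[1] = (0.0000, 0.0000) + 11.8 * (-0.9659, 0.2588) = (0.0000 + -11.3979, 0.0000 + 3.0541) = (-11.3979, 3.0541)
link 1: phi[1] = 165 + -85 = 80 deg
  cos(80 deg) = 0.1736, sin(80 deg) = 0.9848
  joint[2] = (-11.3979, 3.0541) + 8.6 * (0.1736, 0.9848) = (-11.3979 + 1.4934, 3.0541 + 8.4693) = (-9.9046, 11.5234)
link 2: phi[2] = 165 + -85 + 110 = 190 deg
  cos(190 deg) = -0.9848, sin(190 deg) = -0.1736
  joint[3] = (-9.9046, 11.5234) + 11.8 * (-0.9848, -0.1736) = (-9.9046 + -11.6207, 11.5234 + -2.0490) = (-21.5253, 9.4744)
link 3: phi[3] = 165 + -85 + 110 + -50 = 140 deg
  cos(140 deg) = -0.7660, sin(140 deg) = 0.6428
  joint[4] = (-21.5253, 9.4744) + 10.3 * (-0.7660, 0.6428) = (-21.5253 + -7.8903, 9.4744 + 6.6207) = (-29.4155, 16.0951)
End effector: (-29.4155, 16.0951)

Answer: -29.4155 16.0951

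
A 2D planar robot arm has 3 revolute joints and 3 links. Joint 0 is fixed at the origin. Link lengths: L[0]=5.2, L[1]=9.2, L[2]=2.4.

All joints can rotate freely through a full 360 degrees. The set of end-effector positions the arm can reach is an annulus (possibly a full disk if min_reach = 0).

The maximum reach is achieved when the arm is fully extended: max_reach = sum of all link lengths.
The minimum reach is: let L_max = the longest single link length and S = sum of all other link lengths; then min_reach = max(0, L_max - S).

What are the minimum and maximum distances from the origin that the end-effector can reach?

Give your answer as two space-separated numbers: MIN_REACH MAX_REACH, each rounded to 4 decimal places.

Answer: 1.6000 16.8000

Derivation:
Link lengths: [5.2, 9.2, 2.4]
max_reach = 5.2 + 9.2 + 2.4 = 16.8
L_max = max([5.2, 9.2, 2.4]) = 9.2
S (sum of others) = 16.8 - 9.2 = 7.6
min_reach = max(0, 9.2 - 7.6) = max(0, 1.6) = 1.6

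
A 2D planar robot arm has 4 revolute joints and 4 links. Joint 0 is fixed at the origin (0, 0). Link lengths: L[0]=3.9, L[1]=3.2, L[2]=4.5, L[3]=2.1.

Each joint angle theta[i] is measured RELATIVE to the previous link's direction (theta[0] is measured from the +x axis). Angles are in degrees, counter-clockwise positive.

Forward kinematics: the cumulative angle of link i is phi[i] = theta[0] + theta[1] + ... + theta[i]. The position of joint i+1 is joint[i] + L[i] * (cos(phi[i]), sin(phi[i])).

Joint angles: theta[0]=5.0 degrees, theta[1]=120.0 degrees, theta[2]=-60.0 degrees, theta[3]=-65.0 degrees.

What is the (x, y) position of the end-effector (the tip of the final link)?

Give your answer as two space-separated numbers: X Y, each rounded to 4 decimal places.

Answer: 6.0515 7.0396

Derivation:
joint[0] = (0.0000, 0.0000)  (base)
link 0: phi[0] = 5 = 5 deg
  cos(5 deg) = 0.9962, sin(5 deg) = 0.0872
  joint[1] = (0.0000, 0.0000) + 3.9 * (0.9962, 0.0872) = (0.0000 + 3.8852, 0.0000 + 0.3399) = (3.8852, 0.3399)
link 1: phi[1] = 5 + 120 = 125 deg
  cos(125 deg) = -0.5736, sin(125 deg) = 0.8192
  joint[2] = (3.8852, 0.3399) + 3.2 * (-0.5736, 0.8192) = (3.8852 + -1.8354, 0.3399 + 2.6213) = (2.0497, 2.9612)
link 2: phi[2] = 5 + 120 + -60 = 65 deg
  cos(65 deg) = 0.4226, sin(65 deg) = 0.9063
  joint[3] = (2.0497, 2.9612) + 4.5 * (0.4226, 0.9063) = (2.0497 + 1.9018, 2.9612 + 4.0784) = (3.9515, 7.0396)
link 3: phi[3] = 5 + 120 + -60 + -65 = 0 deg
  cos(0 deg) = 1.0000, sin(0 deg) = 0.0000
  joint[4] = (3.9515, 7.0396) + 2.1 * (1.0000, 0.0000) = (3.9515 + 2.1000, 7.0396 + 0.0000) = (6.0515, 7.0396)
End effector: (6.0515, 7.0396)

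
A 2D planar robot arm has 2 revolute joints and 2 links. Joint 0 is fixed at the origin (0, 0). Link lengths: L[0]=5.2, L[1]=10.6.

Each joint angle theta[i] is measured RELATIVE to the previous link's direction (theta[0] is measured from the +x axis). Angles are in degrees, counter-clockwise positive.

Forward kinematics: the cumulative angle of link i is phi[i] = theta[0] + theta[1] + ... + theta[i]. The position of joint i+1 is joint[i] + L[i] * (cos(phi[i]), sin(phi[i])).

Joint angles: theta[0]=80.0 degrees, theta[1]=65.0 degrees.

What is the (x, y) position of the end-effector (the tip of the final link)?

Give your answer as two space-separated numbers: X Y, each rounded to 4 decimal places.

Answer: -7.7800 11.2009

Derivation:
joint[0] = (0.0000, 0.0000)  (base)
link 0: phi[0] = 80 = 80 deg
  cos(80 deg) = 0.1736, sin(80 deg) = 0.9848
  joint[1] = (0.0000, 0.0000) + 5.2 * (0.1736, 0.9848) = (0.0000 + 0.9030, 0.0000 + 5.1210) = (0.9030, 5.1210)
link 1: phi[1] = 80 + 65 = 145 deg
  cos(145 deg) = -0.8192, sin(145 deg) = 0.5736
  joint[2] = (0.9030, 5.1210) + 10.6 * (-0.8192, 0.5736) = (0.9030 + -8.6830, 5.1210 + 6.0799) = (-7.7800, 11.2009)
End effector: (-7.7800, 11.2009)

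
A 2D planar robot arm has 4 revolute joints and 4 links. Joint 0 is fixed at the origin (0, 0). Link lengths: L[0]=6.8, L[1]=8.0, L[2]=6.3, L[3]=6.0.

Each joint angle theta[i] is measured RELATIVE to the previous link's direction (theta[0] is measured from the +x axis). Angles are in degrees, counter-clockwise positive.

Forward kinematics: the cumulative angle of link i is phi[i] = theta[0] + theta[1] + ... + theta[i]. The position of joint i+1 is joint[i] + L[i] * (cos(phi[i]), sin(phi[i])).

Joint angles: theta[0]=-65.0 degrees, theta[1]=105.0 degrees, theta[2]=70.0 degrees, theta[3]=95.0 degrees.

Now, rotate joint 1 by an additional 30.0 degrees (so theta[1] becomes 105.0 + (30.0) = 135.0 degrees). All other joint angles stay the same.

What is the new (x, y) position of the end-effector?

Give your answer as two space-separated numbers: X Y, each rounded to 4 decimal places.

joint[0] = (0.0000, 0.0000)  (base)
link 0: phi[0] = -65 = -65 deg
  cos(-65 deg) = 0.4226, sin(-65 deg) = -0.9063
  joint[1] = (0.0000, 0.0000) + 6.8 * (0.4226, -0.9063) = (0.0000 + 2.8738, 0.0000 + -6.1629) = (2.8738, -6.1629)
link 1: phi[1] = -65 + 135 = 70 deg
  cos(70 deg) = 0.3420, sin(70 deg) = 0.9397
  joint[2] = (2.8738, -6.1629) + 8 * (0.3420, 0.9397) = (2.8738 + 2.7362, -6.1629 + 7.5175) = (5.6100, 1.3546)
link 2: phi[2] = -65 + 135 + 70 = 140 deg
  cos(140 deg) = -0.7660, sin(140 deg) = 0.6428
  joint[3] = (5.6100, 1.3546) + 6.3 * (-0.7660, 0.6428) = (5.6100 + -4.8261, 1.3546 + 4.0496) = (0.7839, 5.4042)
link 3: phi[3] = -65 + 135 + 70 + 95 = 235 deg
  cos(235 deg) = -0.5736, sin(235 deg) = -0.8192
  joint[4] = (0.7839, 5.4042) + 6 * (-0.5736, -0.8192) = (0.7839 + -3.4415, 5.4042 + -4.9149) = (-2.6576, 0.4893)
End effector: (-2.6576, 0.4893)

Answer: -2.6576 0.4893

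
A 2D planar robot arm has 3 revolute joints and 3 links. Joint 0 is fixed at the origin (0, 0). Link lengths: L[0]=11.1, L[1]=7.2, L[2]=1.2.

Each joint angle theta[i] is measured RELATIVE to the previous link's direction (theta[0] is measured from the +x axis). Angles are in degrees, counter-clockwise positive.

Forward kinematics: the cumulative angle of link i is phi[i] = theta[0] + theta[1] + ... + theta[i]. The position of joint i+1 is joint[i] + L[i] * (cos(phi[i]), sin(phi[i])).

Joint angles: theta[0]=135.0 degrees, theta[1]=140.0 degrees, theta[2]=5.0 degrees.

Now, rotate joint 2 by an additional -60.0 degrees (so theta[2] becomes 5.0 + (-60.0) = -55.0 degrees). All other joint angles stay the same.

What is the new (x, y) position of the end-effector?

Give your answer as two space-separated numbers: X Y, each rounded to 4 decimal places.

joint[0] = (0.0000, 0.0000)  (base)
link 0: phi[0] = 135 = 135 deg
  cos(135 deg) = -0.7071, sin(135 deg) = 0.7071
  joint[1] = (0.0000, 0.0000) + 11.1 * (-0.7071, 0.7071) = (0.0000 + -7.8489, 0.0000 + 7.8489) = (-7.8489, 7.8489)
link 1: phi[1] = 135 + 140 = 275 deg
  cos(275 deg) = 0.0872, sin(275 deg) = -0.9962
  joint[2] = (-7.8489, 7.8489) + 7.2 * (0.0872, -0.9962) = (-7.8489 + 0.6275, 7.8489 + -7.1726) = (-7.2214, 0.6763)
link 2: phi[2] = 135 + 140 + -55 = 220 deg
  cos(220 deg) = -0.7660, sin(220 deg) = -0.6428
  joint[3] = (-7.2214, 0.6763) + 1.2 * (-0.7660, -0.6428) = (-7.2214 + -0.9193, 0.6763 + -0.7713) = (-8.1406, -0.0951)
End effector: (-8.1406, -0.0951)

Answer: -8.1406 -0.0951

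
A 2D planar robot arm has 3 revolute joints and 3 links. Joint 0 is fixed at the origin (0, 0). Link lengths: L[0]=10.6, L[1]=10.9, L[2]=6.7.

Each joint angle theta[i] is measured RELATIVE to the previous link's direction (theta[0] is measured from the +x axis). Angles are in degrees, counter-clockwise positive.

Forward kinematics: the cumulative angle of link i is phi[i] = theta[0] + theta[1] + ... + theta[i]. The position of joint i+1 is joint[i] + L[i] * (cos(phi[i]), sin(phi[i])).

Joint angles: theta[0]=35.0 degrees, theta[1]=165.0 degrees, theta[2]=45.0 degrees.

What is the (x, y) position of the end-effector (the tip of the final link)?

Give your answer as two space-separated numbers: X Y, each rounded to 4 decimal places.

Answer: -4.3912 -3.7204

Derivation:
joint[0] = (0.0000, 0.0000)  (base)
link 0: phi[0] = 35 = 35 deg
  cos(35 deg) = 0.8192, sin(35 deg) = 0.5736
  joint[1] = (0.0000, 0.0000) + 10.6 * (0.8192, 0.5736) = (0.0000 + 8.6830, 0.0000 + 6.0799) = (8.6830, 6.0799)
link 1: phi[1] = 35 + 165 = 200 deg
  cos(200 deg) = -0.9397, sin(200 deg) = -0.3420
  joint[2] = (8.6830, 6.0799) + 10.9 * (-0.9397, -0.3420) = (8.6830 + -10.2426, 6.0799 + -3.7280) = (-1.5596, 2.3519)
link 2: phi[2] = 35 + 165 + 45 = 245 deg
  cos(245 deg) = -0.4226, sin(245 deg) = -0.9063
  joint[3] = (-1.5596, 2.3519) + 6.7 * (-0.4226, -0.9063) = (-1.5596 + -2.8315, 2.3519 + -6.0723) = (-4.3912, -3.7204)
End effector: (-4.3912, -3.7204)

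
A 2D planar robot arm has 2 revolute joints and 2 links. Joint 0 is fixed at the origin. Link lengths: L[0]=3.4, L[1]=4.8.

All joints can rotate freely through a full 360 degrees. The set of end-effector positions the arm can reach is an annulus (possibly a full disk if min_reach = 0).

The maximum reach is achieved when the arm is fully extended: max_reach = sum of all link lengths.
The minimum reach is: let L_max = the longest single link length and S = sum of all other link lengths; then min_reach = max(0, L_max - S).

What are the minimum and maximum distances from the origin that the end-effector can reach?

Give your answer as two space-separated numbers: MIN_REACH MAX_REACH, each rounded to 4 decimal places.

Link lengths: [3.4, 4.8]
max_reach = 3.4 + 4.8 = 8.2
L_max = max([3.4, 4.8]) = 4.8
S (sum of others) = 8.2 - 4.8 = 3.4
min_reach = max(0, 4.8 - 3.4) = max(0, 1.4) = 1.4

Answer: 1.4000 8.2000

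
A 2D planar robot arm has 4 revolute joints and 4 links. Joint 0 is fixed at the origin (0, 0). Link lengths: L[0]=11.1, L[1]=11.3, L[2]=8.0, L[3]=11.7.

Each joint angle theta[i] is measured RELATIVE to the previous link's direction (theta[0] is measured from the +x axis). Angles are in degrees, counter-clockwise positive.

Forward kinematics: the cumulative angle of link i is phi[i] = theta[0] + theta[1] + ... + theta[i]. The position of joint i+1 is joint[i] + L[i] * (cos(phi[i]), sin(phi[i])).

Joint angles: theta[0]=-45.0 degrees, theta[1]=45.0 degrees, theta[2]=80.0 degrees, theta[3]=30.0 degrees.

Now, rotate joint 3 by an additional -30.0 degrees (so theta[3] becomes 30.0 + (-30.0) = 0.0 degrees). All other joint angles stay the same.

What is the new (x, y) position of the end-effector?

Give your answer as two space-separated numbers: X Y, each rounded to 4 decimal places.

Answer: 22.5698 11.5518

Derivation:
joint[0] = (0.0000, 0.0000)  (base)
link 0: phi[0] = -45 = -45 deg
  cos(-45 deg) = 0.7071, sin(-45 deg) = -0.7071
  joint[1] = (0.0000, 0.0000) + 11.1 * (0.7071, -0.7071) = (0.0000 + 7.8489, 0.0000 + -7.8489) = (7.8489, -7.8489)
link 1: phi[1] = -45 + 45 = 0 deg
  cos(0 deg) = 1.0000, sin(0 deg) = 0.0000
  joint[2] = (7.8489, -7.8489) + 11.3 * (1.0000, 0.0000) = (7.8489 + 11.3000, -7.8489 + 0.0000) = (19.1489, -7.8489)
link 2: phi[2] = -45 + 45 + 80 = 80 deg
  cos(80 deg) = 0.1736, sin(80 deg) = 0.9848
  joint[3] = (19.1489, -7.8489) + 8 * (0.1736, 0.9848) = (19.1489 + 1.3892, -7.8489 + 7.8785) = (20.5381, 0.0296)
link 3: phi[3] = -45 + 45 + 80 + 0 = 80 deg
  cos(80 deg) = 0.1736, sin(80 deg) = 0.9848
  joint[4] = (20.5381, 0.0296) + 11.7 * (0.1736, 0.9848) = (20.5381 + 2.0317, 0.0296 + 11.5223) = (22.5698, 11.5518)
End effector: (22.5698, 11.5518)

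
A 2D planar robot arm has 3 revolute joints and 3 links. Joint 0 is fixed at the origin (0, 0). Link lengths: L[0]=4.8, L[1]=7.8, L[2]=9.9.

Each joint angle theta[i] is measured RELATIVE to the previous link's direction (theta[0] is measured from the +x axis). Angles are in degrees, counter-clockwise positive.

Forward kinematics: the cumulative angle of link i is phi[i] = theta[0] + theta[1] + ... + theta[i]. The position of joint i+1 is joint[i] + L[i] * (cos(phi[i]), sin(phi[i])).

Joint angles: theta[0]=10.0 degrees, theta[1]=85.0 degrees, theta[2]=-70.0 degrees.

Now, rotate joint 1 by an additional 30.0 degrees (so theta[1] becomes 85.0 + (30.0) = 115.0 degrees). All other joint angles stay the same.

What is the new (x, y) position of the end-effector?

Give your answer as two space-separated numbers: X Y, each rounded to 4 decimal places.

Answer: 5.9316 15.3325

Derivation:
joint[0] = (0.0000, 0.0000)  (base)
link 0: phi[0] = 10 = 10 deg
  cos(10 deg) = 0.9848, sin(10 deg) = 0.1736
  joint[1] = (0.0000, 0.0000) + 4.8 * (0.9848, 0.1736) = (0.0000 + 4.7271, 0.0000 + 0.8335) = (4.7271, 0.8335)
link 1: phi[1] = 10 + 115 = 125 deg
  cos(125 deg) = -0.5736, sin(125 deg) = 0.8192
  joint[2] = (4.7271, 0.8335) + 7.8 * (-0.5736, 0.8192) = (4.7271 + -4.4739, 0.8335 + 6.3894) = (0.2532, 7.2229)
link 2: phi[2] = 10 + 115 + -70 = 55 deg
  cos(55 deg) = 0.5736, sin(55 deg) = 0.8192
  joint[3] = (0.2532, 7.2229) + 9.9 * (0.5736, 0.8192) = (0.2532 + 5.6784, 7.2229 + 8.1096) = (5.9316, 15.3325)
End effector: (5.9316, 15.3325)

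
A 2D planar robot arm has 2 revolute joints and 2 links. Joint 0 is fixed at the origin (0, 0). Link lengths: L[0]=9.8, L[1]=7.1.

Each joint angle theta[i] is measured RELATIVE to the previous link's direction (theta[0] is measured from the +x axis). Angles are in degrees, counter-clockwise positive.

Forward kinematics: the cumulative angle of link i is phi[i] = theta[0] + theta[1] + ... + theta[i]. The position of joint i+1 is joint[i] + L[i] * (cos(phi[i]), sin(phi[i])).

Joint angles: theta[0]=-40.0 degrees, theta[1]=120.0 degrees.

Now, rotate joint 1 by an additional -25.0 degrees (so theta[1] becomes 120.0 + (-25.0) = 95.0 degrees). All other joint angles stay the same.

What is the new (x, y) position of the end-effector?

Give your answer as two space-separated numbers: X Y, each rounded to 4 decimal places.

Answer: 11.5796 -0.4833

Derivation:
joint[0] = (0.0000, 0.0000)  (base)
link 0: phi[0] = -40 = -40 deg
  cos(-40 deg) = 0.7660, sin(-40 deg) = -0.6428
  joint[1] = (0.0000, 0.0000) + 9.8 * (0.7660, -0.6428) = (0.0000 + 7.5072, 0.0000 + -6.2993) = (7.5072, -6.2993)
link 1: phi[1] = -40 + 95 = 55 deg
  cos(55 deg) = 0.5736, sin(55 deg) = 0.8192
  joint[2] = (7.5072, -6.2993) + 7.1 * (0.5736, 0.8192) = (7.5072 + 4.0724, -6.2993 + 5.8160) = (11.5796, -0.4833)
End effector: (11.5796, -0.4833)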